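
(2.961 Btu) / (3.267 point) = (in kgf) 2.764e+05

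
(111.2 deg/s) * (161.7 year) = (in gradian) 6.301e+11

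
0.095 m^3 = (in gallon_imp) 20.9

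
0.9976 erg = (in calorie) 2.384e-08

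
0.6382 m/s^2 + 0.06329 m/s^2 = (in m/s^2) 0.7015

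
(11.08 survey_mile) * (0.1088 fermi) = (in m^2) 1.94e-12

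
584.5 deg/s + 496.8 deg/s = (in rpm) 180.2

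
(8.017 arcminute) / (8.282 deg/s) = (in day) 1.867e-07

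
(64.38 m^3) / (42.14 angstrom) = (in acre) 3.775e+06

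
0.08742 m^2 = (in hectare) 8.742e-06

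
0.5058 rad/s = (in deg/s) 28.98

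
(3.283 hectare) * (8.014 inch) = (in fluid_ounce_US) 2.26e+08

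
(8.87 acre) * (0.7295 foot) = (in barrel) 5.02e+04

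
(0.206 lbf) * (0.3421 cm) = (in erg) 3.135e+04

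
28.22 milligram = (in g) 0.02822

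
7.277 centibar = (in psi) 1.055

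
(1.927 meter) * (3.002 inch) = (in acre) 3.631e-05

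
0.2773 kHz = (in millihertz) 2.773e+05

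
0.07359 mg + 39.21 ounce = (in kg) 1.112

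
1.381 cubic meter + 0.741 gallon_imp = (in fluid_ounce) 4.681e+04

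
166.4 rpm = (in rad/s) 17.43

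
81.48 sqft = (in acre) 0.001871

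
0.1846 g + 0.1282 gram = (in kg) 0.0003128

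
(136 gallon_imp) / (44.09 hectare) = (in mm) 0.001402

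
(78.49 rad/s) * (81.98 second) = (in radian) 6435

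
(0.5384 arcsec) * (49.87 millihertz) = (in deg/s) 7.458e-06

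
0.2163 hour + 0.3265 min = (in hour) 0.2217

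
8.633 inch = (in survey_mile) 0.0001363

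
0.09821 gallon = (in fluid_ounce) 12.57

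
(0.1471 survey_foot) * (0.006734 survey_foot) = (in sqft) 0.0009906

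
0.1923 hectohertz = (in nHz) 1.923e+10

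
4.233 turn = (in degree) 1524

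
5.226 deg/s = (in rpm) 0.871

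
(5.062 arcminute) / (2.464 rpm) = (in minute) 9.511e-05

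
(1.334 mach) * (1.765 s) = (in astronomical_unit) 5.359e-09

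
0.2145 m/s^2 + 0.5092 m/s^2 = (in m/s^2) 0.7237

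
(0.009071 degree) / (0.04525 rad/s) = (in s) 0.003499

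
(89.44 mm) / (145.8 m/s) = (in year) 1.945e-11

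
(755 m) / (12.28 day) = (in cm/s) 0.07116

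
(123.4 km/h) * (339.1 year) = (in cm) 3.666e+13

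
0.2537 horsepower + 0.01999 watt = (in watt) 189.2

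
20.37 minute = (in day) 0.01415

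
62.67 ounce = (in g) 1777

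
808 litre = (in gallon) 213.5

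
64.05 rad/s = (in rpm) 611.6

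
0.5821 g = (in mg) 582.1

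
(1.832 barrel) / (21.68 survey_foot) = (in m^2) 0.04408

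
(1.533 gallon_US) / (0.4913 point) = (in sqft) 360.4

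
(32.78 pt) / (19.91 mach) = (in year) 5.409e-14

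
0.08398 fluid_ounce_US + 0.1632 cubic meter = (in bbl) 1.027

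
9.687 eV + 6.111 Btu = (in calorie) 1541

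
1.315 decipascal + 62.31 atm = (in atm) 62.31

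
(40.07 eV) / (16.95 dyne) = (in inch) 1.491e-12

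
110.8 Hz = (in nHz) 1.108e+11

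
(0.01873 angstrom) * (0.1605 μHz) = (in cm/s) 3.006e-17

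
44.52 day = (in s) 3.847e+06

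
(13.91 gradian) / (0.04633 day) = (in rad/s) 5.458e-05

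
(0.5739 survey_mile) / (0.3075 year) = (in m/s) 9.524e-05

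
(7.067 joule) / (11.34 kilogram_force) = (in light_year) 6.717e-18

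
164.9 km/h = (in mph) 102.5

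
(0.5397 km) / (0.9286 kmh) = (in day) 0.02422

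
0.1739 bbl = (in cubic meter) 0.02765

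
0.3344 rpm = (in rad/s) 0.03502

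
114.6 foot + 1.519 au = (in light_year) 2.402e-05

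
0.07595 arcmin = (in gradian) 0.001406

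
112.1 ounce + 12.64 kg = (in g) 1.582e+04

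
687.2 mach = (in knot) 4.548e+05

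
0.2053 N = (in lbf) 0.04615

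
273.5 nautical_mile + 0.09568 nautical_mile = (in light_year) 5.356e-11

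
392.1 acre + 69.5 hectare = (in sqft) 2.456e+07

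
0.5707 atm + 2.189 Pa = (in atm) 0.5707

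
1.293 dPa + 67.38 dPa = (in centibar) 0.006867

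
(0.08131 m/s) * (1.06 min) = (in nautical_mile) 0.002792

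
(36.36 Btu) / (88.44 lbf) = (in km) 0.09751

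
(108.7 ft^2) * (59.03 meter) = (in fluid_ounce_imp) 2.098e+07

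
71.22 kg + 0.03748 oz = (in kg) 71.22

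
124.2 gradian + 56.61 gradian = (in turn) 0.452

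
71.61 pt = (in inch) 0.9946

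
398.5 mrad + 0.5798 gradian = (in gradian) 25.95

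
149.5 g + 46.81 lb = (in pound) 47.14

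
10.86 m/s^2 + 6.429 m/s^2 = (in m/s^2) 17.29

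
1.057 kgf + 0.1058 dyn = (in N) 10.37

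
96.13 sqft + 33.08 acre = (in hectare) 13.39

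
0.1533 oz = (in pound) 0.009581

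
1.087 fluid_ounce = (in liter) 0.03215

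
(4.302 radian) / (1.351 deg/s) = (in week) 0.0003017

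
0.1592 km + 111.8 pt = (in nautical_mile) 0.08598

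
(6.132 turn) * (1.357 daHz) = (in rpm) 4993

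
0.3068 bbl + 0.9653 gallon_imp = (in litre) 53.17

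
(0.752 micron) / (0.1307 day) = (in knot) 1.294e-10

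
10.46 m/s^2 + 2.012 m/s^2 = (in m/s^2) 12.47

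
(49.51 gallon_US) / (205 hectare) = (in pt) 0.0002591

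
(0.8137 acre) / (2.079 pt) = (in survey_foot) 1.473e+07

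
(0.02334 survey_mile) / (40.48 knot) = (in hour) 0.000501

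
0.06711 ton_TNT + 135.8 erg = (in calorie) 6.711e+07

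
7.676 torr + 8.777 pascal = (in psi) 0.1497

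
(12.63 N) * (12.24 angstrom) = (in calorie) 3.695e-09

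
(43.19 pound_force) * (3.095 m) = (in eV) 3.711e+21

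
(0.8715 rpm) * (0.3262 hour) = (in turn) 17.06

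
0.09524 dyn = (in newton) 9.524e-07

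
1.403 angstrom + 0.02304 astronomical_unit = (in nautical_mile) 1.861e+06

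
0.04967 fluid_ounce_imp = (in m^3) 1.411e-06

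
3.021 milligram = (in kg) 3.021e-06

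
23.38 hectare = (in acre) 57.77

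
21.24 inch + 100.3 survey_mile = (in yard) 1.765e+05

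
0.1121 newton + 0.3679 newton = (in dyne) 4.8e+04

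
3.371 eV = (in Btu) 5.119e-22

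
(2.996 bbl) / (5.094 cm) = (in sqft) 100.7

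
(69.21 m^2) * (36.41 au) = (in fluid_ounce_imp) 1.327e+19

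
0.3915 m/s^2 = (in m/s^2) 0.3915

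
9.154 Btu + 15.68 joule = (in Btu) 9.169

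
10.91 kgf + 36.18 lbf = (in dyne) 2.679e+07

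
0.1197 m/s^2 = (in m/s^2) 0.1197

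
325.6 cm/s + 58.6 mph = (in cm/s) 2945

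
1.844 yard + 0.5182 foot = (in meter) 1.844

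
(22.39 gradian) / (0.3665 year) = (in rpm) 2.906e-07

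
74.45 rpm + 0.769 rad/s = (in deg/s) 490.8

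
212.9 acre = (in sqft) 9.274e+06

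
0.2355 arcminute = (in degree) 0.003925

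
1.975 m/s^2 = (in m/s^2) 1.975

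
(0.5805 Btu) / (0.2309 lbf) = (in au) 3.986e-09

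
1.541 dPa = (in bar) 1.541e-06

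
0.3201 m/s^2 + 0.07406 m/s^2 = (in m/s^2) 0.3942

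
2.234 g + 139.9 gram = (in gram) 142.1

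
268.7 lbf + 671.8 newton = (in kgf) 190.4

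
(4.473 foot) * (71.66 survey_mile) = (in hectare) 15.72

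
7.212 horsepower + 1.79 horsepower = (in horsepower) 9.002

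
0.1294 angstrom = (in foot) 4.245e-11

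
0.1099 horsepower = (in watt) 81.95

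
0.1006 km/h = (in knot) 0.05432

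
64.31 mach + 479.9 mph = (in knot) 4.298e+04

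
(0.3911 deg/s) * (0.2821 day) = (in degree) 9532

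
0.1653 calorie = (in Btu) 0.0006555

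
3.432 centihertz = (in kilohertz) 3.432e-05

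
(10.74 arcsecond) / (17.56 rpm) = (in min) 4.719e-07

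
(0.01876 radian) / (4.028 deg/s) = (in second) 0.2668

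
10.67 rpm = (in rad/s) 1.117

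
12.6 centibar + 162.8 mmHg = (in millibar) 343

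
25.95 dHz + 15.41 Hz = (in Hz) 18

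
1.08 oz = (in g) 30.62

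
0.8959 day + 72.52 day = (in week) 10.49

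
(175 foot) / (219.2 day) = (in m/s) 2.816e-06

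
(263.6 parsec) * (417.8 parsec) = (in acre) 2.591e+34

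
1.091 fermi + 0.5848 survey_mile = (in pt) 2.668e+06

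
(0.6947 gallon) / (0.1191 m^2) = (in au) 1.476e-13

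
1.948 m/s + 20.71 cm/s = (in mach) 0.006329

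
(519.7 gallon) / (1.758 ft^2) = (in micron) 1.205e+07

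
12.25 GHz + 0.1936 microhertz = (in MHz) 1.225e+04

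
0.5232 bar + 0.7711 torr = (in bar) 0.5242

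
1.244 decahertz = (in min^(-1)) 746.4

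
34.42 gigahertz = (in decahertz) 3.442e+09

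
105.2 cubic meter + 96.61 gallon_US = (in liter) 1.056e+05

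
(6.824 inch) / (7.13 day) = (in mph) 6.294e-07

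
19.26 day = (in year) 0.05277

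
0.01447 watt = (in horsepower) 1.94e-05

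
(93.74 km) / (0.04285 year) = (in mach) 0.0002037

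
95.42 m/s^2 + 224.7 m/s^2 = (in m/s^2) 320.1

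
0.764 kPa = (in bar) 0.00764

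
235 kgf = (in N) 2305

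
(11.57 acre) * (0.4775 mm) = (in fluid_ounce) 7.56e+05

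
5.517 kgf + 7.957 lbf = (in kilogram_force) 9.126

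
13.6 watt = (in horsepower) 0.01824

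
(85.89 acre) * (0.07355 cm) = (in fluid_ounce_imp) 8.998e+06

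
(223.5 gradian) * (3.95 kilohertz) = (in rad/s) 1.387e+04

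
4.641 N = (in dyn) 4.641e+05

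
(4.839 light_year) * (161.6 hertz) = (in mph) 1.655e+19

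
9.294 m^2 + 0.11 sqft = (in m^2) 9.304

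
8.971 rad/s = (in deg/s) 514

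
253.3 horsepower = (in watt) 1.889e+05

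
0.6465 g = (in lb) 0.001425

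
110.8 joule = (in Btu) 0.105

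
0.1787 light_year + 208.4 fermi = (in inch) 6.656e+16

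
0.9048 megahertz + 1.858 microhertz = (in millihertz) 9.048e+08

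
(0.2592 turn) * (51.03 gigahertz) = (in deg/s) 4.762e+12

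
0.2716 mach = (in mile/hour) 206.9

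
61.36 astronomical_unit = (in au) 61.36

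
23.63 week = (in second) 1.429e+07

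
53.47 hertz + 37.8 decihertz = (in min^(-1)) 3435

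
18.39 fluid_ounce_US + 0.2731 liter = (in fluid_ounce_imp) 28.75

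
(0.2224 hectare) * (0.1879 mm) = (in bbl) 2.628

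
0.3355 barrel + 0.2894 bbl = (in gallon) 26.25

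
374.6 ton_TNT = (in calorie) 3.746e+11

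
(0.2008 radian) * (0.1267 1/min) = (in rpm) 0.004049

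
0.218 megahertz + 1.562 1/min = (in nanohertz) 2.18e+14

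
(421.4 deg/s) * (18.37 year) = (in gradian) 2.712e+11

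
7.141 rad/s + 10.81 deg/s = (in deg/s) 420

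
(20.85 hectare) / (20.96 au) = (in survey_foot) 2.182e-07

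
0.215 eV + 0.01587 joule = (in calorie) 0.003793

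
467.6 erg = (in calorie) 1.118e-05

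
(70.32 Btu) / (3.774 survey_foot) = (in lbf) 1.45e+04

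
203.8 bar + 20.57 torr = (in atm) 201.2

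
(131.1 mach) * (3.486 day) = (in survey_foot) 4.411e+10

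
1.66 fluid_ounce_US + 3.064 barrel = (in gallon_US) 128.7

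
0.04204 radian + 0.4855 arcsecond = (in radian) 0.04204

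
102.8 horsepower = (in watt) 7.666e+04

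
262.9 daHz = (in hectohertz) 26.29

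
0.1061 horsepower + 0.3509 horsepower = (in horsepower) 0.457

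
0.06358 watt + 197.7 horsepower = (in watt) 1.474e+05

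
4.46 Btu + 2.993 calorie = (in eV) 2.945e+22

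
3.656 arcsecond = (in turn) 2.821e-06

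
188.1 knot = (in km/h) 348.4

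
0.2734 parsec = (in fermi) 8.436e+30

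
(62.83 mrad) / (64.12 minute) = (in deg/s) 0.0009357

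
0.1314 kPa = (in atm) 0.001297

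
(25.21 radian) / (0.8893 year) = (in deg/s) 5.15e-05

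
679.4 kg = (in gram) 6.794e+05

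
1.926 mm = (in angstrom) 1.926e+07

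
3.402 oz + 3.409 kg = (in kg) 3.505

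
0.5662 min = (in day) 0.0003932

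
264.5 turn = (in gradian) 1.058e+05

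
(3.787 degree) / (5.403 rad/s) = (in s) 0.01223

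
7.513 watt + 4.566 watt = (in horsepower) 0.0162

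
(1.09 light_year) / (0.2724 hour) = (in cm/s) 1.052e+15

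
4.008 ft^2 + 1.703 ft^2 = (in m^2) 0.5306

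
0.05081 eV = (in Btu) 7.716e-24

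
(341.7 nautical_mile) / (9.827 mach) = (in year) 5.997e-06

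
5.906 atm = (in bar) 5.984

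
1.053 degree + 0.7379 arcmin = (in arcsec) 3835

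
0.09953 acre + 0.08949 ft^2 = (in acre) 0.09953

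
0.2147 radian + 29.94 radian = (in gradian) 1920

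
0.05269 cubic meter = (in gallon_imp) 11.59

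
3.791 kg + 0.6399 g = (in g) 3792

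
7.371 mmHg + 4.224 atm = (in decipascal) 4.29e+06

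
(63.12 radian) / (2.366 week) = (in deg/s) 0.002527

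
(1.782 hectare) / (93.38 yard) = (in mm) 2.087e+05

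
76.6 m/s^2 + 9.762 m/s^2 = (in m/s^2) 86.36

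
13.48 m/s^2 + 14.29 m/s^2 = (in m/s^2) 27.77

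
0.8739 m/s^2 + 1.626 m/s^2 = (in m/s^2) 2.5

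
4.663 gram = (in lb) 0.01028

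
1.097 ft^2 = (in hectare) 1.019e-05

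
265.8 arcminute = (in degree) 4.43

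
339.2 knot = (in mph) 390.3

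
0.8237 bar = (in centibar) 82.37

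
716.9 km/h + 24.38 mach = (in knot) 1.652e+04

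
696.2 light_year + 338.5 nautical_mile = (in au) 4.403e+07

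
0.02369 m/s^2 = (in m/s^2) 0.02369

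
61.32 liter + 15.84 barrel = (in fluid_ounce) 8.723e+04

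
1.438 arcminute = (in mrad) 0.4183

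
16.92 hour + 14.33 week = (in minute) 1.455e+05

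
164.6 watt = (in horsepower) 0.2207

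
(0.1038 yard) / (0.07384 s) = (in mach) 0.003775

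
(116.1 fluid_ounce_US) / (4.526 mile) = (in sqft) 5.074e-06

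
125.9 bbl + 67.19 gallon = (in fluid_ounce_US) 6.854e+05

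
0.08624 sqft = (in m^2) 0.008012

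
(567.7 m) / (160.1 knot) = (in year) 2.186e-07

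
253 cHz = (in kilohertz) 0.00253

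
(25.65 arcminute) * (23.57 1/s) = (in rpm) 1.679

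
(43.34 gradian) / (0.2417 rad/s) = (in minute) 0.04694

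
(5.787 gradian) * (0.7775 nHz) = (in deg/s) 4.049e-09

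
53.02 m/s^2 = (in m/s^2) 53.02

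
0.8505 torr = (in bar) 0.001134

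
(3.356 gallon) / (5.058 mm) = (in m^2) 2.512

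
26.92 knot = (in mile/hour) 30.98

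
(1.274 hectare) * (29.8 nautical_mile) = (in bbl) 4.422e+09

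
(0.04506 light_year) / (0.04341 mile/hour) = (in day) 2.543e+11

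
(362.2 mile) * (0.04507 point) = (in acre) 0.00229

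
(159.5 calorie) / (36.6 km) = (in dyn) 1823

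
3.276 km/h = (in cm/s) 91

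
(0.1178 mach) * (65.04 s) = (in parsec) 8.455e-14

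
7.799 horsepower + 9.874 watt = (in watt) 5826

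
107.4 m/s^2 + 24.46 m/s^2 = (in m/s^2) 131.9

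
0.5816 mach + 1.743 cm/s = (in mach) 0.5817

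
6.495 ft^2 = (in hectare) 6.034e-05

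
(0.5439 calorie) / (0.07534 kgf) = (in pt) 8731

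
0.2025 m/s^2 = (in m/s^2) 0.2025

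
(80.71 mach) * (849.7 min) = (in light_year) 1.481e-07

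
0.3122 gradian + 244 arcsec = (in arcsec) 1256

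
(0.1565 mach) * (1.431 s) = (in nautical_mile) 0.04117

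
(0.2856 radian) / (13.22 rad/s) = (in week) 3.572e-08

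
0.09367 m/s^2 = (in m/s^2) 0.09367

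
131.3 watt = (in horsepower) 0.1761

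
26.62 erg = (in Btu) 2.523e-09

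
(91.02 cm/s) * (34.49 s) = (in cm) 3139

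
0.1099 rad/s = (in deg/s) 6.297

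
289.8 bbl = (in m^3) 46.07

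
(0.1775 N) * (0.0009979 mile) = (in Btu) 0.0002702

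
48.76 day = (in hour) 1170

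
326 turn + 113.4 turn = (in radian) 2761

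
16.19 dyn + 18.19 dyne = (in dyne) 34.38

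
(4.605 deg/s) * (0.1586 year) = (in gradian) 2.559e+07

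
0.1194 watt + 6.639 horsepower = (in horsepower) 6.639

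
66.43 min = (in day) 0.04613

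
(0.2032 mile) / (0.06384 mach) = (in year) 4.77e-07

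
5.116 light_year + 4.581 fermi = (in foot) 1.588e+17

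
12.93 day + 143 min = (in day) 13.03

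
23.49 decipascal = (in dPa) 23.49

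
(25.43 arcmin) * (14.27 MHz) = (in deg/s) 6.048e+06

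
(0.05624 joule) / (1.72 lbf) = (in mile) 4.568e-06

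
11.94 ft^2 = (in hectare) 0.0001109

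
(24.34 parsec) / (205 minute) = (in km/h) 2.198e+14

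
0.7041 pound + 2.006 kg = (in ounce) 82.03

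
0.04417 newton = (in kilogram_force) 0.004504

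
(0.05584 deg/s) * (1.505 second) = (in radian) 0.001467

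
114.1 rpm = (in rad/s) 11.95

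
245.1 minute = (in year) 0.0004663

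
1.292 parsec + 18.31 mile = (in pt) 1.13e+20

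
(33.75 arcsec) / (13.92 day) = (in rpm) 1.299e-09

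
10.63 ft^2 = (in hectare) 9.876e-05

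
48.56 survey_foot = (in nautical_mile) 0.007992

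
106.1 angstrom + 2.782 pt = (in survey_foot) 0.00322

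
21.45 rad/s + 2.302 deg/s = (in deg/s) 1231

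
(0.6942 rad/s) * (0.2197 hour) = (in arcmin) 1.888e+06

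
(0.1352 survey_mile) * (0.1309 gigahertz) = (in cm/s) 2.848e+12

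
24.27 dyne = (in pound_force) 5.456e-05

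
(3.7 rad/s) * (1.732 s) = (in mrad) 6408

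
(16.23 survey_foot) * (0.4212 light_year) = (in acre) 4.871e+12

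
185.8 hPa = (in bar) 0.1858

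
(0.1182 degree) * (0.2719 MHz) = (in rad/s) 560.9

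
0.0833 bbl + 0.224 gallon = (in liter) 14.09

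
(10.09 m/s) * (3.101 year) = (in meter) 9.867e+08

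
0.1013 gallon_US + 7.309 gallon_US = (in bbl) 0.1764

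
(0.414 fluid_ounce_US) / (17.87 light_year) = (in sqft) 7.795e-22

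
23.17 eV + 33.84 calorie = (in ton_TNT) 3.384e-08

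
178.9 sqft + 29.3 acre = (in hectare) 11.86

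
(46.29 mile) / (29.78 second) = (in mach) 7.347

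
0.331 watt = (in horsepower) 0.0004439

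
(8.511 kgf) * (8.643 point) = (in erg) 2.545e+06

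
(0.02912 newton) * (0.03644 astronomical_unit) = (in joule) 1.587e+08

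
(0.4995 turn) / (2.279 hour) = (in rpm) 0.003653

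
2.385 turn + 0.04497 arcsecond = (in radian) 14.99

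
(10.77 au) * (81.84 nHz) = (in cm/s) 1.319e+07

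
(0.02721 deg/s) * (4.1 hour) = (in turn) 1.116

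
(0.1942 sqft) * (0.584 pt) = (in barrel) 2.338e-05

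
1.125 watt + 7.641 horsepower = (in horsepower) 7.643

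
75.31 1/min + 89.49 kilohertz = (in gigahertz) 8.949e-05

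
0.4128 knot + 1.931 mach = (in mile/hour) 1471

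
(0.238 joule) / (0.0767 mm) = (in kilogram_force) 316.4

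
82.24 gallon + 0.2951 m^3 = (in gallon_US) 160.2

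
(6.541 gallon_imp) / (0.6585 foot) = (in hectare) 1.482e-05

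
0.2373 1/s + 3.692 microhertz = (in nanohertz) 2.373e+08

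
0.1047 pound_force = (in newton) 0.4657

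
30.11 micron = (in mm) 0.03011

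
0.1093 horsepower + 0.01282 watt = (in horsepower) 0.1093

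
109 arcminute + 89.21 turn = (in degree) 3.212e+04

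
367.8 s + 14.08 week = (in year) 0.27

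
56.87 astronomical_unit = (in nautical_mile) 4.594e+09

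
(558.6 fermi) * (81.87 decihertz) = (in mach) 1.343e-14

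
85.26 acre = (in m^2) 3.45e+05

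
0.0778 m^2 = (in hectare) 7.78e-06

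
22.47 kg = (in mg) 2.247e+07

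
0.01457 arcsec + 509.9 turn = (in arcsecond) 6.608e+08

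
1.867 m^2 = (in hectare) 0.0001867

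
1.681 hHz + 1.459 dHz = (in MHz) 0.0001682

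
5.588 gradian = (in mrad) 87.78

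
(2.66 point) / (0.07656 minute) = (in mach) 5.999e-07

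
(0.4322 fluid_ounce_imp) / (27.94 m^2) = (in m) 4.395e-07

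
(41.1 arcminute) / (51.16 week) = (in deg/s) 2.214e-08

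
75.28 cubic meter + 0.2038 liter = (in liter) 7.528e+04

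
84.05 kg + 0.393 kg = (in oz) 2979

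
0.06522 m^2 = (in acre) 1.612e-05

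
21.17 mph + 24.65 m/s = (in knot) 66.31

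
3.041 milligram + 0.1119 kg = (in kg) 0.1119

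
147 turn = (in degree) 5.292e+04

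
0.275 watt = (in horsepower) 0.0003688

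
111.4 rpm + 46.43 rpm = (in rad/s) 16.53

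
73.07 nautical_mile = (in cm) 1.353e+07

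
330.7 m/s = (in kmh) 1191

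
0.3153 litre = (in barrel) 0.001983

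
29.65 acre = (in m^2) 1.2e+05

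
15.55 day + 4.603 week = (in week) 6.824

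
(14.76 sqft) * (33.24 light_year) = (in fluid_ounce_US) 1.458e+22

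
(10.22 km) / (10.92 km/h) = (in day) 0.039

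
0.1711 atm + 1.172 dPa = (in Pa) 1.734e+04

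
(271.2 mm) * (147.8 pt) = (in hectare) 1.414e-06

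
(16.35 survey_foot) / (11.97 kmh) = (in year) 4.753e-08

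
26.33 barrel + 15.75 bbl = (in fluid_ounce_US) 2.262e+05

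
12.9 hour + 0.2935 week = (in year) 0.007101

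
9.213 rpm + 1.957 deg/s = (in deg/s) 57.23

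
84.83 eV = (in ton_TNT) 3.248e-27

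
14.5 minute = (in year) 2.759e-05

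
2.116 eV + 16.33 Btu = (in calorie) 4118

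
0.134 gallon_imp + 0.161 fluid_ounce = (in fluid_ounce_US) 20.76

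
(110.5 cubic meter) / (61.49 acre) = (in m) 0.0004441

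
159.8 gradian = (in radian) 2.51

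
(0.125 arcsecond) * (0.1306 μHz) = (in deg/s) 4.535e-12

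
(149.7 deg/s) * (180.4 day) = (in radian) 4.072e+07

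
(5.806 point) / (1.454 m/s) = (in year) 4.467e-11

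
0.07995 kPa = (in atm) 0.000789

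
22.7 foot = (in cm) 691.9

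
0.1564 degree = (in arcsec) 563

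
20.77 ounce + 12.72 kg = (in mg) 1.331e+07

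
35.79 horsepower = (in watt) 2.669e+04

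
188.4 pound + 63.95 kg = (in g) 1.494e+05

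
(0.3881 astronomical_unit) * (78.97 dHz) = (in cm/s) 4.585e+13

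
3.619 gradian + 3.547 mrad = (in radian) 0.06039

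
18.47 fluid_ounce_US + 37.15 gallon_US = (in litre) 141.2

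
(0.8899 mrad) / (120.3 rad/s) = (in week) 1.223e-11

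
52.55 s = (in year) 1.666e-06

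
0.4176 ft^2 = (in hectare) 3.88e-06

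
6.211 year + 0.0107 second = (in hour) 5.441e+04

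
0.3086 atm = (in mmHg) 234.5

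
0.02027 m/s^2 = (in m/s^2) 0.02027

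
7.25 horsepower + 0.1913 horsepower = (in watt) 5549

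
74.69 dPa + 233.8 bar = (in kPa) 2.338e+04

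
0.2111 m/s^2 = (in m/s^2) 0.2111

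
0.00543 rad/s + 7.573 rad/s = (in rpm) 72.37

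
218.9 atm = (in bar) 221.8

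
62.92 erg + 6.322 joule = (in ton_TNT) 1.511e-09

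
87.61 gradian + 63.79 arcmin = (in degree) 79.91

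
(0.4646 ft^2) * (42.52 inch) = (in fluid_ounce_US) 1576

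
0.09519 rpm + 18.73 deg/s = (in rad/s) 0.3369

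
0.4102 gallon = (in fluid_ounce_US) 52.51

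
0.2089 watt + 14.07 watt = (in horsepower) 0.01915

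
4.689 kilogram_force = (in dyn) 4.598e+06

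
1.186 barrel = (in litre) 188.6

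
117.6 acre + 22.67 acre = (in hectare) 56.77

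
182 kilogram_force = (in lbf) 401.2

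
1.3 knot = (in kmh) 2.408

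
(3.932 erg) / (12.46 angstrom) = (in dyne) 3.156e+07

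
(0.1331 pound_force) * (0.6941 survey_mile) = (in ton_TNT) 1.581e-07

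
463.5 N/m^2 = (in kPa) 0.4635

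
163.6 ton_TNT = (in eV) 4.272e+30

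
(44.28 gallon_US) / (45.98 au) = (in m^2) 2.437e-14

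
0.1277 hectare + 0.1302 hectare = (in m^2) 2579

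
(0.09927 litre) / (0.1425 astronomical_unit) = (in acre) 1.151e-18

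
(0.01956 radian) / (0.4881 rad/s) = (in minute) 0.0006679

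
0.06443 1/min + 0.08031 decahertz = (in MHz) 8.042e-07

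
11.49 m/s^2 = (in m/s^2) 11.49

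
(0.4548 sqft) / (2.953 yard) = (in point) 44.36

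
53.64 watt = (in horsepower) 0.07193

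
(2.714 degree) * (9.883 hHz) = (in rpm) 447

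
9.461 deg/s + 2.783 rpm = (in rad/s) 0.4566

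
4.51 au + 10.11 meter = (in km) 6.747e+08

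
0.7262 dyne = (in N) 7.262e-06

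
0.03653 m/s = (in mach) 0.0001073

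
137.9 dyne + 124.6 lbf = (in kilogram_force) 56.52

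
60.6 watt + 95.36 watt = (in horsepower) 0.2091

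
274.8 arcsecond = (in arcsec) 274.8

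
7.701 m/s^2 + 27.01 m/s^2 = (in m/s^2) 34.71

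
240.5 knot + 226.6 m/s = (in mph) 783.7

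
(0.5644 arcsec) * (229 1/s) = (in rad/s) 0.0006266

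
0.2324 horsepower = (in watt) 173.3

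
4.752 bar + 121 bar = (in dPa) 1.258e+08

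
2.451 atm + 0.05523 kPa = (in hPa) 2484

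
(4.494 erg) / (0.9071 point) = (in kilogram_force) 0.0001432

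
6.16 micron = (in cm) 0.000616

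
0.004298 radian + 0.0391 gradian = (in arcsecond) 1013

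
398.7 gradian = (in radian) 6.263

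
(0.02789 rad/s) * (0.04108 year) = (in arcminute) 1.242e+08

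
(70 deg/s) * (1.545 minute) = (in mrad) 1.133e+05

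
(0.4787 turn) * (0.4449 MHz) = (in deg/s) 7.667e+07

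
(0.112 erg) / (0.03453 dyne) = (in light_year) 3.428e-18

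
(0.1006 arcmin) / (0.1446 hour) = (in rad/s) 5.622e-08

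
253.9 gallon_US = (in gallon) 253.9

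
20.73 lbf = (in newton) 92.21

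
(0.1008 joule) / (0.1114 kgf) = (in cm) 9.227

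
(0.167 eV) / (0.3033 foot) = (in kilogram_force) 2.951e-20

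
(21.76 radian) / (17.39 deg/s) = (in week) 0.0001185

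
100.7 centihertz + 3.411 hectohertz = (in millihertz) 3.421e+05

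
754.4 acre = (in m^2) 3.053e+06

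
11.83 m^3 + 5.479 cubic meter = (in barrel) 108.9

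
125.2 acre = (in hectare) 50.67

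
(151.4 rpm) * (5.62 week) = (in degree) 3.088e+09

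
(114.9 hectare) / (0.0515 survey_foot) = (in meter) 7.32e+07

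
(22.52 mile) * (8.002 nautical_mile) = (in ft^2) 5.781e+09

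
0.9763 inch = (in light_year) 2.621e-18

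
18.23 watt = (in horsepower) 0.02445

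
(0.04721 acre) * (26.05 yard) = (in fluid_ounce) 1.539e+08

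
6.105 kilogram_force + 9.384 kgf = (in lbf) 34.15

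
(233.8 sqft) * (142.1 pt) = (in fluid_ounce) 3.682e+04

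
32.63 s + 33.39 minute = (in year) 6.456e-05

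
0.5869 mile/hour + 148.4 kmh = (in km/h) 149.3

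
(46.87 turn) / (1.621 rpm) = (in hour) 0.4819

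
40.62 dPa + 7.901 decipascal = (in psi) 0.0007037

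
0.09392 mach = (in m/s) 31.98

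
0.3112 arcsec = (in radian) 1.509e-06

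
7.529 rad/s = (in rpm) 71.9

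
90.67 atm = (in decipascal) 9.187e+07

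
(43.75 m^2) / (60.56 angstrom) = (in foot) 2.37e+10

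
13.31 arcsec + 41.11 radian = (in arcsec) 8.48e+06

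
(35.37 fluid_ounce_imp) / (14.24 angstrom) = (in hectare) 70.57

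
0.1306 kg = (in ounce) 4.607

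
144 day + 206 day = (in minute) 5.04e+05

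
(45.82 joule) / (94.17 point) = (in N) 1379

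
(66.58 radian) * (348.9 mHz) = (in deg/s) 1331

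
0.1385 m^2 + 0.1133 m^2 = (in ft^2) 2.71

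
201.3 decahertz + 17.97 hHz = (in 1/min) 2.286e+05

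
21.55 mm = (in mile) 1.339e-05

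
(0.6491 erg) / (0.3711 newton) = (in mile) 1.087e-10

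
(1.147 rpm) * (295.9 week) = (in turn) 3.421e+06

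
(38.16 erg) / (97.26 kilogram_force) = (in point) 1.134e-05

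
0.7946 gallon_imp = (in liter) 3.612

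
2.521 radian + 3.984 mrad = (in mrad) 2525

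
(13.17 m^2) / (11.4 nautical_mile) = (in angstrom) 6.238e+06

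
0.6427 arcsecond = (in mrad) 0.003116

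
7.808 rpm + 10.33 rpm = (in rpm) 18.14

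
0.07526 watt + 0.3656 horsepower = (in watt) 272.7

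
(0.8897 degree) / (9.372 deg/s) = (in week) 1.57e-07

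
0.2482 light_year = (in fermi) 2.348e+30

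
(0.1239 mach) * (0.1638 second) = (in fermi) 6.91e+15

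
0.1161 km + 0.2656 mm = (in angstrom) 1.161e+12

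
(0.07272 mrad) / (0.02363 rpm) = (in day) 3.401e-07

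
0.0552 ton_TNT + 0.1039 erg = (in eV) 1.442e+27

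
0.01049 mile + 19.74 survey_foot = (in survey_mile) 0.01423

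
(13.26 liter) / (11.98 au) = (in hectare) 7.399e-19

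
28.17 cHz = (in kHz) 0.0002817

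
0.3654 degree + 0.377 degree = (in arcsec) 2673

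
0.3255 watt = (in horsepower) 0.0004365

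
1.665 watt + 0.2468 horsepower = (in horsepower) 0.249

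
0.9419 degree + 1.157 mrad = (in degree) 1.008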